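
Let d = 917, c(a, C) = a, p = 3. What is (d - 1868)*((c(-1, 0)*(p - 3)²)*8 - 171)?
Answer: 162621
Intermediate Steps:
(d - 1868)*((c(-1, 0)*(p - 3)²)*8 - 171) = (917 - 1868)*(-(3 - 3)²*8 - 171) = -951*(-1*0²*8 - 171) = -951*(-1*0*8 - 171) = -951*(0*8 - 171) = -951*(0 - 171) = -951*(-171) = 162621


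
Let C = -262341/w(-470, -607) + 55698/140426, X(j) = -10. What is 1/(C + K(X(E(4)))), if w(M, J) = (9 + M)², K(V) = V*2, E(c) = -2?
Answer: -14921736973/310935990764 ≈ -0.047990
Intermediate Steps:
K(V) = 2*V
C = -12501251304/14921736973 (C = -262341/(9 - 470)² + 55698/140426 = -262341/((-461)²) + 55698*(1/140426) = -262341/212521 + 27849/70213 = -12501251304/14921736973 ≈ -0.83779)
1/(C + K(X(E(4)))) = 1/(-12501251304/14921736973 + 2*(-10)) = 1/(-12501251304/14921736973 - 20) = 1/(-310935990764/14921736973) = -14921736973/310935990764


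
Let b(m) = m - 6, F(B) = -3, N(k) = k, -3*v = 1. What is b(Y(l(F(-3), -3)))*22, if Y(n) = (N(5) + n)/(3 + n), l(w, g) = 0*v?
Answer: -286/3 ≈ -95.333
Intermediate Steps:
v = -⅓ (v = -⅓*1 = -⅓ ≈ -0.33333)
l(w, g) = 0 (l(w, g) = 0*(-⅓) = 0)
Y(n) = (5 + n)/(3 + n)
b(m) = -6 + m
b(Y(l(F(-3), -3)))*22 = (-6 + (5 + 0)/(3 + 0))*22 = (-6 + 5/3)*22 = -13/3*22 = -286/3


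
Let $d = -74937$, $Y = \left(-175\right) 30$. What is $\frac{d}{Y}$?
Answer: $\frac{24979}{1750} \approx 14.274$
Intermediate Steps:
$Y = -5250$
$\frac{d}{Y} = - \frac{74937}{-5250} = \left(-74937\right) \left(- \frac{1}{5250}\right) = \frac{24979}{1750}$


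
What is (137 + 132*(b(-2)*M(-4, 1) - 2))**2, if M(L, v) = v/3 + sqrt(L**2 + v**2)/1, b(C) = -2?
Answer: 1231057 + 113520*sqrt(17) ≈ 1.6991e+6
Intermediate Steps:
M(L, v) = sqrt(L**2 + v**2) + v/3 (M(L, v) = v*(1/3) + sqrt(L**2 + v**2)*1 = v/3 + sqrt(L**2 + v**2) = sqrt(L**2 + v**2) + v/3)
(137 + 132*(b(-2)*M(-4, 1) - 2))**2 = (137 + 132*(-2*(sqrt((-4)**2 + 1**2) + (1/3)*1) - 2))**2 = (137 + 132*(-2*(sqrt(16 + 1) + 1/3) - 2))**2 = (137 + 132*(-2*(sqrt(17) + 1/3) - 2))**2 = (137 + 132*(-2*(1/3 + sqrt(17)) - 2))**2 = (137 + 132*((-2/3 - 2*sqrt(17)) - 2))**2 = (137 + 132*(-8/3 - 2*sqrt(17)))**2 = (137 + (-352 - 264*sqrt(17)))**2 = (-215 - 264*sqrt(17))**2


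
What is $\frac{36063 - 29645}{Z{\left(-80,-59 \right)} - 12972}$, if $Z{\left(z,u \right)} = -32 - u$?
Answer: $- \frac{6418}{12945} \approx -0.49579$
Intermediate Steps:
$\frac{36063 - 29645}{Z{\left(-80,-59 \right)} - 12972} = \frac{36063 - 29645}{\left(-32 - -59\right) - 12972} = \frac{6418}{\left(-32 + 59\right) - 12972} = \frac{6418}{27 - 12972} = \frac{6418}{-12945} = 6418 \left(- \frac{1}{12945}\right) = - \frac{6418}{12945}$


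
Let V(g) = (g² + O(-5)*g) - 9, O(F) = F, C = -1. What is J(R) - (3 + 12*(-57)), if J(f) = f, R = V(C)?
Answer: 678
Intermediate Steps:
V(g) = -9 + g² - 5*g (V(g) = (g² - 5*g) - 9 = -9 + g² - 5*g)
R = -3 (R = -9 + (-1)² - 5*(-1) = -9 + 1 + 5 = -3)
J(R) - (3 + 12*(-57)) = -3 - (3 + 12*(-57)) = -3 - (3 - 684) = -3 - 1*(-681) = -3 + 681 = 678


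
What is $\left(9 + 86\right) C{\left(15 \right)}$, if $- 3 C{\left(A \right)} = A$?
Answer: $-475$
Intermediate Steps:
$C{\left(A \right)} = - \frac{A}{3}$
$\left(9 + 86\right) C{\left(15 \right)} = \left(9 + 86\right) \left(\left(- \frac{1}{3}\right) 15\right) = 95 \left(-5\right) = -475$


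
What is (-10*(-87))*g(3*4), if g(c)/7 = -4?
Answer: -24360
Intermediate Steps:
g(c) = -28 (g(c) = 7*(-4) = -28)
(-10*(-87))*g(3*4) = -10*(-87)*(-28) = 870*(-28) = -24360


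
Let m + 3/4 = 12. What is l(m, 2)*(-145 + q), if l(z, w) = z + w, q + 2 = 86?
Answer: -3233/4 ≈ -808.25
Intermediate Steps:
m = 45/4 (m = -¾ + 12 = 45/4 ≈ 11.250)
q = 84 (q = -2 + 86 = 84)
l(z, w) = w + z
l(m, 2)*(-145 + q) = (2 + 45/4)*(-145 + 84) = (53/4)*(-61) = -3233/4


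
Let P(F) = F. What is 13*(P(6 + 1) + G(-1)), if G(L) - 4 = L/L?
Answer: 156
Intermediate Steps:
G(L) = 5 (G(L) = 4 + L/L = 4 + 1 = 5)
13*(P(6 + 1) + G(-1)) = 13*((6 + 1) + 5) = 13*(7 + 5) = 13*12 = 156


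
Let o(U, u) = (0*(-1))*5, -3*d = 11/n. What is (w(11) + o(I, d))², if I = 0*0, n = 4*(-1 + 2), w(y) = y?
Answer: 121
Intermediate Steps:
n = 4 (n = 4*1 = 4)
I = 0
d = -11/12 (d = -11/(3*4) = -⅓*11/4 = -11/12 ≈ -0.91667)
o(U, u) = 0 (o(U, u) = 0*5 = 0)
(w(11) + o(I, d))² = (11 + 0)² = 11² = 121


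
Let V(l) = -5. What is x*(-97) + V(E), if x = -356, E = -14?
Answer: 34527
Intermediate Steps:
x*(-97) + V(E) = -356*(-97) - 5 = 34532 - 5 = 34527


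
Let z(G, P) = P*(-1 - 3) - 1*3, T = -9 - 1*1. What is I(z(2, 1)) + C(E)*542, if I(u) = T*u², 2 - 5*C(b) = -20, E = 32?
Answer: 9474/5 ≈ 1894.8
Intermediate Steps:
C(b) = 22/5 (C(b) = ⅖ - ⅕*(-20) = ⅖ + 4 = 22/5)
T = -10 (T = -9 - 1 = -10)
z(G, P) = -3 - 4*P (z(G, P) = P*(-4) - 3 = -4*P - 3 = -3 - 4*P)
I(u) = -10*u²
I(z(2, 1)) + C(E)*542 = -10*(-3 - 4*1)² + (22/5)*542 = -10*(-3 - 4)² + 11924/5 = -10*(-7)² + 11924/5 = -10*49 + 11924/5 = -490 + 11924/5 = 9474/5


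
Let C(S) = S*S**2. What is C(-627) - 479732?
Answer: -246971615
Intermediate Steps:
C(S) = S**3
C(-627) - 479732 = (-627)**3 - 479732 = -246491883 - 479732 = -246971615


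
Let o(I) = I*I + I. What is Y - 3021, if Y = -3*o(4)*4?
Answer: -3261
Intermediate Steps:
o(I) = I + I² (o(I) = I² + I = I + I²)
Y = -240 (Y = -12*(1 + 4)*4 = -12*5*4 = -3*20*4 = -60*4 = -240)
Y - 3021 = -240 - 3021 = -3261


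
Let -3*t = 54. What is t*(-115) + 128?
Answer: 2198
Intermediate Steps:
t = -18 (t = -⅓*54 = -18)
t*(-115) + 128 = -18*(-115) + 128 = 2070 + 128 = 2198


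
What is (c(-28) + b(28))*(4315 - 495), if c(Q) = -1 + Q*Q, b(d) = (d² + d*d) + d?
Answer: 9087780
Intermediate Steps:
b(d) = d + 2*d² (b(d) = (d² + d²) + d = 2*d² + d = d + 2*d²)
c(Q) = -1 + Q²
(c(-28) + b(28))*(4315 - 495) = ((-1 + (-28)²) + 28*(1 + 2*28))*(4315 - 495) = ((-1 + 784) + 28*(1 + 56))*3820 = (783 + 28*57)*3820 = (783 + 1596)*3820 = 2379*3820 = 9087780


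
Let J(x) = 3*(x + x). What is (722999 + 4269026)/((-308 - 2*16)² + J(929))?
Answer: 4992025/121174 ≈ 41.197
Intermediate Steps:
J(x) = 6*x (J(x) = 3*(2*x) = 6*x)
(722999 + 4269026)/((-308 - 2*16)² + J(929)) = (722999 + 4269026)/((-308 - 2*16)² + 6*929) = 4992025/((-308 - 32)² + 5574) = 4992025/((-340)² + 5574) = 4992025/(115600 + 5574) = 4992025/121174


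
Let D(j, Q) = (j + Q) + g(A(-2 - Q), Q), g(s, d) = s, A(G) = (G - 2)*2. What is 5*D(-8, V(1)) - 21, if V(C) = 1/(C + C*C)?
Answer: -207/2 ≈ -103.50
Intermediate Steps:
A(G) = -4 + 2*G (A(G) = (-2 + G)*2 = -4 + 2*G)
V(C) = 1/(C + C**2)
D(j, Q) = -8 + j - Q (D(j, Q) = (j + Q) + (-4 + 2*(-2 - Q)) = (Q + j) + (-4 + (-4 - 2*Q)) = (Q + j) + (-8 - 2*Q) = -8 + j - Q)
5*D(-8, V(1)) - 21 = 5*(-8 - 8 - 1/(1*(1 + 1))) - 21 = 5*(-8 - 8 - 1/2) - 21 = 5*(-33/2) - 21 = -165/2 - 21 = -207/2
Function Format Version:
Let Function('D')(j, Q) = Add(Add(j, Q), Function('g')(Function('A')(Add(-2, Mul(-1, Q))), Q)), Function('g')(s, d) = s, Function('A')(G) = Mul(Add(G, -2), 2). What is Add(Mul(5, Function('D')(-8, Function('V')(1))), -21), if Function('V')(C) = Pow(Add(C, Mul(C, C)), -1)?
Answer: Rational(-207, 2) ≈ -103.50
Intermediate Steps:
Function('A')(G) = Add(-4, Mul(2, G)) (Function('A')(G) = Mul(Add(-2, G), 2) = Add(-4, Mul(2, G)))
Function('V')(C) = Pow(Add(C, Pow(C, 2)), -1)
Function('D')(j, Q) = Add(-8, j, Mul(-1, Q)) (Function('D')(j, Q) = Add(Add(j, Q), Add(-4, Mul(2, Add(-2, Mul(-1, Q))))) = Add(Add(Q, j), Add(-4, Add(-4, Mul(-2, Q)))) = Add(Add(Q, j), Add(-8, Mul(-2, Q))) = Add(-8, j, Mul(-1, Q)))
Add(Mul(5, Function('D')(-8, Function('V')(1))), -21) = Add(Mul(5, Add(-8, -8, Mul(-1, Mul(Pow(1, -1), Pow(Add(1, 1), -1))))), -21) = Add(Mul(5, Add(-8, -8, Mul(-1, Mul(1, Pow(2, -1))))), -21) = Add(Mul(5, Add(-8, -8, Mul(-1, Mul(1, Rational(1, 2))))), -21) = Add(Mul(5, Add(-8, -8, Mul(-1, Rational(1, 2)))), -21) = Add(Mul(5, Add(-8, -8, Rational(-1, 2))), -21) = Add(Mul(5, Rational(-33, 2)), -21) = Add(Rational(-165, 2), -21) = Rational(-207, 2)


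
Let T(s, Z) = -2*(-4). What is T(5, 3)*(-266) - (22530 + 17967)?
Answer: -42625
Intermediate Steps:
T(s, Z) = 8
T(5, 3)*(-266) - (22530 + 17967) = 8*(-266) - (22530 + 17967) = -2128 - 1*40497 = -2128 - 40497 = -42625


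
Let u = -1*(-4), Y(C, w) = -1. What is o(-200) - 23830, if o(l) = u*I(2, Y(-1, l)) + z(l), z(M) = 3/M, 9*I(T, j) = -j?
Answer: -42893227/1800 ≈ -23830.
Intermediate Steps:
I(T, j) = -j/9 (I(T, j) = (-j)/9 = -j/9)
u = 4
o(l) = 4/9 + 3/l (o(l) = 4*(-⅑*(-1)) + 3/l = 4*(⅑) + 3/l = 4/9 + 3/l)
o(-200) - 23830 = (4/9 + 3/(-200)) - 23830 = (4/9 + 3*(-1/200)) - 23830 = (4/9 - 3/200) - 23830 = 773/1800 - 23830 = -42893227/1800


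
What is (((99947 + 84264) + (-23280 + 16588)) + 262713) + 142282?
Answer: 582514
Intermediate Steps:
(((99947 + 84264) + (-23280 + 16588)) + 262713) + 142282 = ((184211 - 6692) + 262713) + 142282 = (177519 + 262713) + 142282 = 440232 + 142282 = 582514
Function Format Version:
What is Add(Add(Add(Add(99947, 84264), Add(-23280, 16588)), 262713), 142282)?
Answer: 582514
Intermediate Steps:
Add(Add(Add(Add(99947, 84264), Add(-23280, 16588)), 262713), 142282) = Add(Add(Add(184211, -6692), 262713), 142282) = Add(Add(177519, 262713), 142282) = Add(440232, 142282) = 582514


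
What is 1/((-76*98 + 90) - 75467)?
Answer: -1/82825 ≈ -1.2074e-5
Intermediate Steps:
1/((-76*98 + 90) - 75467) = 1/((-7448 + 90) - 75467) = 1/(-7358 - 75467) = 1/(-82825) = -1/82825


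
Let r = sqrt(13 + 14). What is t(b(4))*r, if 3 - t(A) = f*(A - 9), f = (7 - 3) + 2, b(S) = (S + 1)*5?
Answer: -279*sqrt(3) ≈ -483.24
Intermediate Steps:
b(S) = 5 + 5*S (b(S) = (1 + S)*5 = 5 + 5*S)
f = 6 (f = 4 + 2 = 6)
r = 3*sqrt(3) (r = sqrt(27) = 3*sqrt(3) ≈ 5.1962)
t(A) = 57 - 6*A (t(A) = 3 - 6*(A - 9) = 3 - 6*(-9 + A) = 3 - (-54 + 6*A) = 3 + (54 - 6*A) = 57 - 6*A)
t(b(4))*r = (57 - 6*(5 + 5*4))*(3*sqrt(3)) = (57 - 6*(5 + 20))*(3*sqrt(3)) = (57 - 6*25)*(3*sqrt(3)) = (57 - 150)*(3*sqrt(3)) = -279*sqrt(3)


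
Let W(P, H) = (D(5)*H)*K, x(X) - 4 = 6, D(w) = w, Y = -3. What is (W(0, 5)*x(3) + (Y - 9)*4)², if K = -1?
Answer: 88804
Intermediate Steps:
x(X) = 10 (x(X) = 4 + 6 = 10)
W(P, H) = -5*H (W(P, H) = (5*H)*(-1) = -5*H)
(W(0, 5)*x(3) + (Y - 9)*4)² = (-5*5*10 + (-3 - 9)*4)² = (-25*10 - 12*4)² = (-250 - 48)² = (-298)² = 88804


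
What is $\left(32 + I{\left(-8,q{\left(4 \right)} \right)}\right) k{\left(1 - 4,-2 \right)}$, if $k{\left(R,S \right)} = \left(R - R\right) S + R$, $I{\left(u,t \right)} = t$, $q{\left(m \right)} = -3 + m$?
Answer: $-99$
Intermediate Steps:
$k{\left(R,S \right)} = R$ ($k{\left(R,S \right)} = 0 S + R = 0 + R = R$)
$\left(32 + I{\left(-8,q{\left(4 \right)} \right)}\right) k{\left(1 - 4,-2 \right)} = \left(32 + \left(-3 + 4\right)\right) \left(1 - 4\right) = \left(32 + 1\right) \left(1 - 4\right) = 33 \left(-3\right) = -99$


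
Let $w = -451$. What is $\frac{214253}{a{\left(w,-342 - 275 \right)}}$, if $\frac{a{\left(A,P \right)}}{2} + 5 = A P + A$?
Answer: $\frac{214253}{555622} \approx 0.38561$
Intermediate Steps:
$a{\left(A,P \right)} = -10 + 2 A + 2 A P$ ($a{\left(A,P \right)} = -10 + 2 \left(A P + A\right) = -10 + 2 \left(A + A P\right) = -10 + \left(2 A + 2 A P\right) = -10 + 2 A + 2 A P$)
$\frac{214253}{a{\left(w,-342 - 275 \right)}} = \frac{214253}{-10 + 2 \left(-451\right) + 2 \left(-451\right) \left(-342 - 275\right)} = \frac{214253}{-10 - 902 + 2 \left(-451\right) \left(-617\right)} = \frac{214253}{-10 - 902 + 556534} = \frac{214253}{555622}$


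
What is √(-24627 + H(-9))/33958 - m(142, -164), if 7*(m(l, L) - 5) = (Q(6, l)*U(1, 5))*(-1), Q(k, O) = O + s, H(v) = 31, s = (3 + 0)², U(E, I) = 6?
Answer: 871/7 + I*√6149/16979 ≈ 124.43 + 0.0046184*I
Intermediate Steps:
s = 9 (s = 3² = 9)
Q(k, O) = 9 + O (Q(k, O) = O + 9 = 9 + O)
m(l, L) = -19/7 - 6*l/7 (m(l, L) = 5 + (((9 + l)*6)*(-1))/7 = 5 + ((54 + 6*l)*(-1))/7 = 5 + (-54 - 6*l)/7 = 5 + (-54/7 - 6*l/7) = -19/7 - 6*l/7)
√(-24627 + H(-9))/33958 - m(142, -164) = √(-24627 + 31)/33958 - (-19/7 - 6/7*142) = √(-24596)*(1/33958) - (-19/7 - 852/7) = (2*I*√6149)*(1/33958) - 1*(-871/7) = I*√6149/16979 + 871/7 = 871/7 + I*√6149/16979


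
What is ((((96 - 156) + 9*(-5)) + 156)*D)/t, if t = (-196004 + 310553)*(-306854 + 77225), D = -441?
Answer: 2499/2922641369 ≈ 8.5505e-7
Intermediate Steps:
t = -26303772321 (t = 114549*(-229629) = -26303772321)
((((96 - 156) + 9*(-5)) + 156)*D)/t = ((((96 - 156) + 9*(-5)) + 156)*(-441))/(-26303772321) = (((-60 - 45) + 156)*(-441))*(-1/26303772321) = ((-105 + 156)*(-441))*(-1/26303772321) = (51*(-441))*(-1/26303772321) = -22491*(-1/26303772321) = 2499/2922641369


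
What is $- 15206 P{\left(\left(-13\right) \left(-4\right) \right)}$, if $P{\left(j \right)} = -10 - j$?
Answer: $942772$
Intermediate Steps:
$- 15206 P{\left(\left(-13\right) \left(-4\right) \right)} = - 15206 \left(-10 - \left(-13\right) \left(-4\right)\right) = - 15206 \left(-10 - 52\right) = \left(-15206\right) \left(-62\right) = 942772$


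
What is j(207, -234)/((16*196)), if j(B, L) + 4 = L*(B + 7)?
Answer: -1565/98 ≈ -15.969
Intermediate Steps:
j(B, L) = -4 + L*(7 + B) (j(B, L) = -4 + L*(B + 7) = -4 + L*(7 + B))
j(207, -234)/((16*196)) = (-4 + 7*(-234) + 207*(-234))/((16*196)) = (-4 - 1638 - 48438)/3136 = -50080*1/3136 = -1565/98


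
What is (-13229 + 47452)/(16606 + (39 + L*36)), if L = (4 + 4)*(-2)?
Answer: 34223/16069 ≈ 2.1298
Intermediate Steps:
L = -16 (L = 8*(-2) = -16)
(-13229 + 47452)/(16606 + (39 + L*36)) = (-13229 + 47452)/(16606 + (39 - 16*36)) = 34223/(16606 + (39 - 576)) = 34223/(16606 - 537) = 34223/16069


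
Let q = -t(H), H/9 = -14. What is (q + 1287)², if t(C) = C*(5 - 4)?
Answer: 1996569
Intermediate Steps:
H = -126 (H = 9*(-14) = -126)
t(C) = C (t(C) = C*1 = C)
q = 126 (q = -1*(-126) = 126)
(q + 1287)² = (126 + 1287)² = 1413² = 1996569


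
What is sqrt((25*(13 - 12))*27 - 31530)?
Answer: 11*I*sqrt(255) ≈ 175.66*I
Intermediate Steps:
sqrt((25*(13 - 12))*27 - 31530) = sqrt((25*1)*27 - 31530) = sqrt(25*27 - 31530) = sqrt(675 - 31530) = sqrt(-30855) = 11*I*sqrt(255)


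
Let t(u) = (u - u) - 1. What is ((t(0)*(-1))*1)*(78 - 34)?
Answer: 44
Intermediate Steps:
t(u) = -1 (t(u) = 0 - 1 = -1)
((t(0)*(-1))*1)*(78 - 34) = (-1*(-1)*1)*(78 - 34) = (1*1)*44 = 1*44 = 44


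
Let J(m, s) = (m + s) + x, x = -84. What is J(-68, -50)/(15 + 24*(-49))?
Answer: 202/1161 ≈ 0.17399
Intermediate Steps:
J(m, s) = -84 + m + s (J(m, s) = (m + s) - 84 = -84 + m + s)
J(-68, -50)/(15 + 24*(-49)) = (-84 - 68 - 50)/(15 + 24*(-49)) = -202/(15 - 1176) = -202/(-1161) = -202*(-1/1161) = 202/1161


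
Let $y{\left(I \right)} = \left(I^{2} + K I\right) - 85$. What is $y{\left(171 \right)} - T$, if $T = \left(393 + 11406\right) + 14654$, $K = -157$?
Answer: $-24144$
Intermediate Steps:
$y{\left(I \right)} = -85 + I^{2} - 157 I$ ($y{\left(I \right)} = \left(I^{2} - 157 I\right) - 85 = -85 + I^{2} - 157 I$)
$T = 26453$ ($T = 11799 + 14654 = 26453$)
$y{\left(171 \right)} - T = \left(-85 + 171^{2} - 26847\right) - 26453 = \left(-85 + 29241 - 26847\right) - 26453 = 2309 - 26453 = -24144$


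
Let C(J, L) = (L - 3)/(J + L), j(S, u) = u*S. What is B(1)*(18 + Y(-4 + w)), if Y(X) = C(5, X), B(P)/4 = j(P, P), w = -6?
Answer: 412/5 ≈ 82.400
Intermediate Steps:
j(S, u) = S*u
C(J, L) = (-3 + L)/(J + L)
B(P) = 4*P**2 (B(P) = 4*(P*P) = 4*P**2)
Y(X) = (-3 + X)/(5 + X)
B(1)*(18 + Y(-4 + w)) = (4*1**2)*(18 + (-3 + (-4 - 6))/(5 + (-4 - 6))) = (4*1)*(18 + (-3 - 10)/(5 - 10)) = 4*(18 - 13/(-5)) = 4*(18 - 1/5*(-13)) = 4*(18 + 13/5) = 4*(103/5) = 412/5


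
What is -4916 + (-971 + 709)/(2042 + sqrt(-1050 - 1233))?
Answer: 2*(-2458*sqrt(2283) + 5019367*I)/(sqrt(2283) - 2042*I) ≈ -4916.1 + 0.0030006*I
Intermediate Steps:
-4916 + (-971 + 709)/(2042 + sqrt(-1050 - 1233)) = -4916 - 262/(2042 + sqrt(-2283)) = -4916 - 262/(2042 + I*sqrt(2283))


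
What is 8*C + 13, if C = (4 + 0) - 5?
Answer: 5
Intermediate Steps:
C = -1 (C = 4 - 5 = -1)
8*C + 13 = 8*(-1) + 13 = -8 + 13 = 5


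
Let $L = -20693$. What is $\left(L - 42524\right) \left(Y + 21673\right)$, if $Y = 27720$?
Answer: $-3122477281$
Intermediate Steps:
$\left(L - 42524\right) \left(Y + 21673\right) = \left(-20693 - 42524\right) \left(27720 + 21673\right) = \left(-63217\right) 49393 = -3122477281$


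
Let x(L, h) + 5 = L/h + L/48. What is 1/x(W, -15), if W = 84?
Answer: -20/177 ≈ -0.11299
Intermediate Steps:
x(L, h) = -5 + L/48 + L/h (x(L, h) = -5 + (L/h + L/48) = -5 + (L/48 + L/h) = -5 + L/48 + L/h)
1/x(W, -15) = 1/(-5 + (1/48)*84 + 84/(-15)) = 1/(-5 + 7/4 + 84*(-1/15)) = 1/(-5 + 7/4 - 28/5) = 1/(-177/20) = -20/177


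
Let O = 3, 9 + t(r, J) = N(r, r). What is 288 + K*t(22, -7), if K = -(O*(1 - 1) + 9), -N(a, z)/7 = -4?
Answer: 117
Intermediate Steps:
N(a, z) = 28 (N(a, z) = -7*(-4) = 28)
t(r, J) = 19 (t(r, J) = -9 + 28 = 19)
K = -9 (K = -(3*(1 - 1) + 9) = -(3*0 + 9) = -(0 + 9) = -1*9 = -9)
288 + K*t(22, -7) = 288 - 9*19 = 288 - 171 = 117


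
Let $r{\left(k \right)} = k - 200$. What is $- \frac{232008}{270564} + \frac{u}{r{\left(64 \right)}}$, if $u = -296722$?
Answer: $\frac{477682965}{219028} \approx 2180.9$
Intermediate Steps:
$r{\left(k \right)} = -200 + k$
$- \frac{232008}{270564} + \frac{u}{r{\left(64 \right)}} = - \frac{232008}{270564} - \frac{296722}{-200 + 64} = \left(-232008\right) \frac{1}{270564} - \frac{296722}{-136} = - \frac{2762}{3221} - - \frac{148361}{68} = - \frac{2762}{3221} + \frac{148361}{68} = \frac{477682965}{219028}$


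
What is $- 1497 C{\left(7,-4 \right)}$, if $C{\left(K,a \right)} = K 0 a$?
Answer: $0$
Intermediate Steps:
$C{\left(K,a \right)} = 0$ ($C{\left(K,a \right)} = 0 a = 0$)
$- 1497 C{\left(7,-4 \right)} = \left(-1497\right) 0 = 0$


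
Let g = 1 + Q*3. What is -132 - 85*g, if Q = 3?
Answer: -982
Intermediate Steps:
g = 10 (g = 1 + 3*3 = 1 + 9 = 10)
-132 - 85*g = -132 - 85*10 = -132 - 850 = -982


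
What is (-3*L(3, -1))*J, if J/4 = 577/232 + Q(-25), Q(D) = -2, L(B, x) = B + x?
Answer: -339/29 ≈ -11.690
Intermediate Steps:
J = 113/58 (J = 4*(577/232 - 2) = 4*(113/232) = 113/58 ≈ 1.9483)
(-3*L(3, -1))*J = -3*(3 - 1)*(113/58) = -3*2*(113/58) = -6*113/58 = -339/29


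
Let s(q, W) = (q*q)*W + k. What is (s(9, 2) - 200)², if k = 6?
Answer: 1024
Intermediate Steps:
s(q, W) = 6 + W*q² (s(q, W) = (q*q)*W + 6 = q²*W + 6 = W*q² + 6 = 6 + W*q²)
(s(9, 2) - 200)² = ((6 + 2*9²) - 200)² = ((6 + 2*81) - 200)² = ((6 + 162) - 200)² = (168 - 200)² = (-32)² = 1024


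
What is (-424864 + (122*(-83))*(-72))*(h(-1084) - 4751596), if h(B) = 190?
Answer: -1445415716448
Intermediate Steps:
(-424864 + (122*(-83))*(-72))*(h(-1084) - 4751596) = (-424864 + (122*(-83))*(-72))*(190 - 4751596) = (-424864 - 10126*(-72))*(-4751406) = (-424864 + 729072)*(-4751406) = 304208*(-4751406) = -1445415716448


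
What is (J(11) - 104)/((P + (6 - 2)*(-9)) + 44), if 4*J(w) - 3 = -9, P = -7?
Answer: -211/2 ≈ -105.50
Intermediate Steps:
J(w) = -3/2 (J(w) = ¾ + (¼)*(-9) = ¾ - 9/4 = -3/2)
(J(11) - 104)/((P + (6 - 2)*(-9)) + 44) = (-3/2 - 104)/((-7 + (6 - 2)*(-9)) + 44) = -211/(2*((-7 + 4*(-9)) + 44)) = -211/(2*((-7 - 36) + 44)) = -211/(2*(-43 + 44)) = -211/2/1 = -211/2*1 = -211/2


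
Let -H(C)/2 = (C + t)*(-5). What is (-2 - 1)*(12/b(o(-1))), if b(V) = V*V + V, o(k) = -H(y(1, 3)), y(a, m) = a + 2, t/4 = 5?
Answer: -18/26335 ≈ -0.00068350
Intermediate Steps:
t = 20 (t = 4*5 = 20)
y(a, m) = 2 + a
H(C) = 200 + 10*C (H(C) = -2*(C + 20)*(-5) = -2*(20 + C)*(-5) = -2*(-100 - 5*C) = 200 + 10*C)
o(k) = -230 (o(k) = -(200 + 10*(2 + 1)) = -(200 + 10*3) = -(200 + 30) = -1*230 = -230)
b(V) = V + V² (b(V) = V² + V = V + V²)
(-2 - 1)*(12/b(o(-1))) = (-2 - 1)*(12/((-230*(1 - 230)))) = -36/((-230*(-229))) = -36/52670 = -3*6/26335 = -18/26335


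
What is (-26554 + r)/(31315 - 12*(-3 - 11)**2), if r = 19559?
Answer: -6995/28963 ≈ -0.24151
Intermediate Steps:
(-26554 + r)/(31315 - 12*(-3 - 11)**2) = (-26554 + 19559)/(31315 - 12*(-3 - 11)**2) = -6995/(31315 - 12*(-14)**2) = -6995/(31315 - 12*196) = -6995/(31315 - 2352) = -6995/28963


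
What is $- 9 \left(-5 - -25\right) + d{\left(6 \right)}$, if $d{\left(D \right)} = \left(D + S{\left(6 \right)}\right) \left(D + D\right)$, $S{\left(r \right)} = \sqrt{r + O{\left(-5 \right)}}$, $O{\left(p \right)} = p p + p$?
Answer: $-108 + 12 \sqrt{26} \approx -46.812$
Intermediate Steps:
$O{\left(p \right)} = p + p^{2}$ ($O{\left(p \right)} = p^{2} + p = p + p^{2}$)
$S{\left(r \right)} = \sqrt{20 + r}$ ($S{\left(r \right)} = \sqrt{r - 5 \left(1 - 5\right)} = \sqrt{r - -20} = \sqrt{r + 20} = \sqrt{20 + r}$)
$d{\left(D \right)} = 2 D \left(D + \sqrt{26}\right)$ ($d{\left(D \right)} = \left(D + \sqrt{20 + 6}\right) \left(D + D\right) = \left(D + \sqrt{26}\right) 2 D = 2 D \left(D + \sqrt{26}\right)$)
$- 9 \left(-5 - -25\right) + d{\left(6 \right)} = - 9 \left(-5 - -25\right) + 2 \cdot 6 \left(6 + \sqrt{26}\right) = - 9 \left(-5 + 25\right) + \left(72 + 12 \sqrt{26}\right) = \left(-9\right) 20 + \left(72 + 12 \sqrt{26}\right) = -180 + \left(72 + 12 \sqrt{26}\right) = -108 + 12 \sqrt{26}$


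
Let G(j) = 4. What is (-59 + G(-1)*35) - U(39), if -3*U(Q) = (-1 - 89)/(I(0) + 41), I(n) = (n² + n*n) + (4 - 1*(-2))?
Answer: 3777/47 ≈ 80.362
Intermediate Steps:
I(n) = 6 + 2*n² (I(n) = (n² + n²) + (4 + 2) = 2*n² + 6 = 6 + 2*n²)
U(Q) = 30/47 (U(Q) = -(-1 - 89)/(3*((6 + 2*0²) + 41)) = -(-30)/((6 + 2*0) + 41) = -(-30)/((6 + 0) + 41) = -(-30)/(6 + 41) = -(-30)/47 = -⅓*(-90/47) = 30/47)
(-59 + G(-1)*35) - U(39) = (-59 + 4*35) - 1*30/47 = (-59 + 140) - 30/47 = 81 - 30/47 = 3777/47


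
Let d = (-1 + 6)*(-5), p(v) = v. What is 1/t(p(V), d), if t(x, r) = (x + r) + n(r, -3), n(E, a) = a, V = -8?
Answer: -1/36 ≈ -0.027778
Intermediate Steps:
d = -25 (d = 5*(-5) = -25)
t(x, r) = -3 + r + x (t(x, r) = (x + r) - 3 = (r + x) - 3 = -3 + r + x)
1/t(p(V), d) = 1/(-3 - 25 - 8) = 1/(-36) = -1/36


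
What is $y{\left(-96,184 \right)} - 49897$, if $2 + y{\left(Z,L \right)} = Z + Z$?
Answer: $-50091$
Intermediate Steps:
$y{\left(Z,L \right)} = -2 + 2 Z$ ($y{\left(Z,L \right)} = -2 + \left(Z + Z\right) = -2 + 2 Z$)
$y{\left(-96,184 \right)} - 49897 = \left(-2 + 2 \left(-96\right)\right) - 49897 = \left(-2 - 192\right) - 49897 = -194 - 49897 = -50091$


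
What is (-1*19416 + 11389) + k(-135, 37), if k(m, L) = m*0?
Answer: -8027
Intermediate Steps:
k(m, L) = 0
(-1*19416 + 11389) + k(-135, 37) = (-1*19416 + 11389) + 0 = (-19416 + 11389) + 0 = -8027 + 0 = -8027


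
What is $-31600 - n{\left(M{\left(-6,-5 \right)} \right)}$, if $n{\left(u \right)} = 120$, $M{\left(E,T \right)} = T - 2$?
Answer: $-31720$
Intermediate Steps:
$M{\left(E,T \right)} = -2 + T$
$-31600 - n{\left(M{\left(-6,-5 \right)} \right)} = -31600 - 120 = -31720$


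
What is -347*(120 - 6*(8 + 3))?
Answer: -18738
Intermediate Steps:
-347*(120 - 6*(8 + 3)) = -347*(120 - 6*11) = -347*(120 - 66) = -347*54 = -18738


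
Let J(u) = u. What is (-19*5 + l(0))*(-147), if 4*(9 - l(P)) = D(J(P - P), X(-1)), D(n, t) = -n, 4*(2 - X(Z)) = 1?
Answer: 12642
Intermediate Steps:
X(Z) = 7/4 (X(Z) = 2 - ¼*1 = 2 - ¼ = 7/4)
l(P) = 9 (l(P) = 9 - (-1)*(P - P)/4 = 9 - (-1)*0/4 = 9 - ¼*0 = 9 + 0 = 9)
(-19*5 + l(0))*(-147) = (-19*5 + 9)*(-147) = (-95 + 9)*(-147) = -86*(-147) = 12642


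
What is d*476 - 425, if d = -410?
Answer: -195585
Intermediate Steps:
d*476 - 425 = -410*476 - 425 = -195160 - 425 = -195585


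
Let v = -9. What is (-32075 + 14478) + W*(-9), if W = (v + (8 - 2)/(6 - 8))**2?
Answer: -18893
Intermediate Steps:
W = 144 (W = (-9 + (8 - 2)/(6 - 8))**2 = (-9 + 6/(-2))**2 = (-9 + 6*(-1/2))**2 = (-9 - 3)**2 = (-12)**2 = 144)
(-32075 + 14478) + W*(-9) = (-32075 + 14478) + 144*(-9) = -17597 - 1296 = -18893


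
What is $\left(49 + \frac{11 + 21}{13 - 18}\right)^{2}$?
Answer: $\frac{45369}{25} \approx 1814.8$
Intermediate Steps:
$\left(49 + \frac{11 + 21}{13 - 18}\right)^{2} = \left(49 + \frac{32}{-5}\right)^{2} = \left(49 + 32 \left(- \frac{1}{5}\right)\right)^{2} = \left(49 - \frac{32}{5}\right)^{2} = \left(\frac{213}{5}\right)^{2} = \frac{45369}{25}$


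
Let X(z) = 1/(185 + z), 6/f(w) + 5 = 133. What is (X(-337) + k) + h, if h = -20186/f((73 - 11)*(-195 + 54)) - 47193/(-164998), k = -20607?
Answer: -16975495221293/37619544 ≈ -4.5124e+5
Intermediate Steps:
f(w) = 3/64 (f(w) = 6/(-5 + 133) = 6/128 = 6*(1/128) = 3/64)
h = -213161434613/494994 (h = -20186/3/64 - 47193/(-164998) = -20186*64/3 - 47193*(-1/164998) = -1291904/3 + 47193/164998 = -213161434613/494994 ≈ -4.3063e+5)
(X(-337) + k) + h = (1/(185 - 337) - 20607) - 213161434613/494994 = (1/(-152) - 20607) - 213161434613/494994 = (-1/152 - 20607) - 213161434613/494994 = -3132265/152 - 213161434613/494994 = -16975495221293/37619544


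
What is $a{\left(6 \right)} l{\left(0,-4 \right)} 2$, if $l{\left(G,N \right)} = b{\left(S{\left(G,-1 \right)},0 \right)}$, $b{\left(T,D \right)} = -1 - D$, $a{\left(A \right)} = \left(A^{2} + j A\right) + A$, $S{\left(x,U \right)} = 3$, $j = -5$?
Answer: $-24$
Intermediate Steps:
$a{\left(A \right)} = A^{2} - 4 A$ ($a{\left(A \right)} = \left(A^{2} - 5 A\right) + A = A^{2} - 4 A$)
$l{\left(G,N \right)} = -1$ ($l{\left(G,N \right)} = -1 - 0 = -1 + 0 = -1$)
$a{\left(6 \right)} l{\left(0,-4 \right)} 2 = 6 \left(-4 + 6\right) \left(-1\right) 2 = 6 \cdot 2 \left(-1\right) 2 = 12 \left(-1\right) 2 = \left(-12\right) 2 = -24$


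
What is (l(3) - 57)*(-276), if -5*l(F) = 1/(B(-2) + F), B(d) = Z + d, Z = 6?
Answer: 550896/35 ≈ 15740.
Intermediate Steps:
B(d) = 6 + d
l(F) = -1/(5*(4 + F)) (l(F) = -1/(5*((6 - 2) + F)) = -1/(5*(4 + F)))
(l(3) - 57)*(-276) = (-1/(20 + 5*3) - 57)*(-276) = (-1/(20 + 15) - 57)*(-276) = (-1/35 - 57)*(-276) = -1996/35*(-276) = 550896/35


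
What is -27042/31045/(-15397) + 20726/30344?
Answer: 4953922882219/7252213951780 ≈ 0.68309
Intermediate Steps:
-27042/31045/(-15397) + 20726/30344 = -27042*1/31045*(-1/15397) + 20726*(1/30344) = -27042/31045*(-1/15397) + 10363/15172 = 27042/477999865 + 10363/15172 = 4953922882219/7252213951780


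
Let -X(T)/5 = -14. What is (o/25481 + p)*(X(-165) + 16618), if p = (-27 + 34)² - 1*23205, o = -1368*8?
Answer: -9846737378240/25481 ≈ -3.8643e+8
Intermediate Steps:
X(T) = 70 (X(T) = -5*(-14) = 70)
o = -10944
p = -23156 (p = 7² - 23205 = 49 - 23205 = -23156)
(o/25481 + p)*(X(-165) + 16618) = (-10944/25481 - 23156)*(70 + 16618) = (-10944*1/25481 - 23156)*16688 = (-10944/25481 - 23156)*16688 = -590048980/25481*16688 = -9846737378240/25481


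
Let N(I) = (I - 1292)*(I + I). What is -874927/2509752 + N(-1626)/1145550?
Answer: 77597304013/9779069400 ≈ 7.9350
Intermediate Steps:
N(I) = 2*I*(-1292 + I) (N(I) = (-1292 + I)*(2*I) = 2*I*(-1292 + I))
-874927/2509752 + N(-1626)/1145550 = -874927/2509752 + (2*(-1626)*(-1292 - 1626))/1145550 = -874927*1/2509752 + (2*(-1626)*(-2918))*(1/1145550) = -874927/2509752 + 9489336*(1/1145550) = -874927/2509752 + 1581556/190925 = 77597304013/9779069400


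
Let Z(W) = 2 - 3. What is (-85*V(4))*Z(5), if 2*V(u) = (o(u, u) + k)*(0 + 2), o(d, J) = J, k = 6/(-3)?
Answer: 170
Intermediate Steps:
k = -2 (k = 6*(-1/3) = -2)
Z(W) = -1
V(u) = -2 + u (V(u) = ((u - 2)*(0 + 2))/2 = ((-2 + u)*2)/2 = (-4 + 2*u)/2 = -2 + u)
(-85*V(4))*Z(5) = -85*(-2 + 4)*(-1) = -85*2*(-1) = -170*(-1) = 170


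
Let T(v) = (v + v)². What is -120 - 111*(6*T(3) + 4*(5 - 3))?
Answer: -24984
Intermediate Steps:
T(v) = 4*v² (T(v) = (2*v)² = 4*v²)
-120 - 111*(6*T(3) + 4*(5 - 3)) = -120 - 111*(6*(4*3²) + 4*(5 - 3)) = -120 - 111*(6*(4*9) + 4*2) = -120 - 111*(6*36 + 8) = -120 - 111*(216 + 8) = -120 - 111*224 = -120 - 24864 = -24984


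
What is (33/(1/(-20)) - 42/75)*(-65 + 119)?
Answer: -891756/25 ≈ -35670.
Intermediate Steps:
(33/(1/(-20)) - 42/75)*(-65 + 119) = (33/(-1/20) - 42*1/75)*54 = (33*(-20) - 14/25)*54 = (-660 - 14/25)*54 = -16514/25*54 = -891756/25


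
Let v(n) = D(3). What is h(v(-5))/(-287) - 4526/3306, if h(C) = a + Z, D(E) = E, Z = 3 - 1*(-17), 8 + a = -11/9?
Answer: -2001890/1423233 ≈ -1.4066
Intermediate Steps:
a = -83/9 (a = -8 - 11/9 = -83/9 ≈ -9.2222)
Z = 20 (Z = 3 + 17 = 20)
v(n) = 3
h(C) = 97/9 (h(C) = -83/9 + 20 = 97/9)
h(v(-5))/(-287) - 4526/3306 = (97/9)/(-287) - 4526/3306 = (97/9)*(-1/287) - 4526*1/3306 = -97/2583 - 2263/1653 = -2001890/1423233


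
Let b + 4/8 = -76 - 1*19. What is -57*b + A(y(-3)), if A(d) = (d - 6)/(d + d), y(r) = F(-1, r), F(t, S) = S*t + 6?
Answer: 16331/3 ≈ 5443.7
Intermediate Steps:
b = -191/2 (b = -1/2 + (-76 - 1*19) = -1/2 + (-76 - 19) = -1/2 - 95 = -191/2 ≈ -95.500)
F(t, S) = 6 + S*t
y(r) = 6 - r (y(r) = 6 + r*(-1) = 6 - r)
A(d) = (-6 + d)/(2*d) (A(d) = (-6 + d)/((2*d)) = (-6 + d)*(1/(2*d)) = (-6 + d)/(2*d))
-57*b + A(y(-3)) = -57*(-191/2) + (-6 + (6 - 1*(-3)))/(2*(6 - 1*(-3))) = 10887/2 + (-6 + (6 + 3))/(2*(6 + 3)) = 10887/2 + (1/2)*(-6 + 9)/9 = 10887/2 + (1/2)*(1/9)*3 = 10887/2 + 1/6 = 16331/3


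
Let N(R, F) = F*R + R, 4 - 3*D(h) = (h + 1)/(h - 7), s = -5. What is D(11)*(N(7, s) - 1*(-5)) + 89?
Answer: 244/3 ≈ 81.333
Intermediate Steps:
D(h) = 4/3 - (1 + h)/(3*(-7 + h)) (D(h) = 4/3 - (h + 1)/(3*(h - 7)) = 4/3 - (1 + h)/(3*(-7 + h)))
N(R, F) = R + F*R
D(11)*(N(7, s) - 1*(-5)) + 89 = ((-29/3 + 11)/(-7 + 11))*(7*(1 - 5) - 1*(-5)) + 89 = ((4/3)/4)*(7*(-4) + 5) + 89 = ((¼)*(4/3))*(-28 + 5) + 89 = (⅓)*(-23) + 89 = -23/3 + 89 = 244/3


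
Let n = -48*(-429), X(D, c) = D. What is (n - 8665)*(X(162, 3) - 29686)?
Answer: -352132748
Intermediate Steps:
n = 20592
(n - 8665)*(X(162, 3) - 29686) = (20592 - 8665)*(162 - 29686) = 11927*(-29524) = -352132748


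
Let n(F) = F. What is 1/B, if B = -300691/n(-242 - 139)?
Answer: 381/300691 ≈ 0.0012671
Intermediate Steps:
B = 300691/381 (B = -300691/(-242 - 139) = -300691/(-381) = -300691*(-1/381) = 300691/381 ≈ 789.21)
1/B = 1/(300691/381) = 381/300691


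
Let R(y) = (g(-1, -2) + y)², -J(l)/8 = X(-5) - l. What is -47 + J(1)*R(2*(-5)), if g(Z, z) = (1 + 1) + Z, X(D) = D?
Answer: 3841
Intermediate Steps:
g(Z, z) = 2 + Z
J(l) = 40 + 8*l (J(l) = -8*(-5 - l) = 40 + 8*l)
R(y) = (1 + y)² (R(y) = ((2 - 1) + y)² = (1 + y)²)
-47 + J(1)*R(2*(-5)) = -47 + (40 + 8*1)*(1 + 2*(-5))² = -47 + (40 + 8)*(1 - 10)² = -47 + 48*(-9)² = -47 + 48*81 = -47 + 3888 = 3841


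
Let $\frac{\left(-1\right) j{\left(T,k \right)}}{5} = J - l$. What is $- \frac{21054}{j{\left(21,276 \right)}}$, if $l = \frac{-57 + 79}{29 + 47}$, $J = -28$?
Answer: $- \frac{800052}{5375} \approx -148.85$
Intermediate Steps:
$l = \frac{11}{38}$ ($l = \frac{22}{76} = 22 \cdot \frac{1}{76} = \frac{11}{38} \approx 0.28947$)
$j{\left(T,k \right)} = \frac{5375}{38}$ ($j{\left(T,k \right)} = - 5 \left(-28 - \frac{11}{38}\right) = \left(-5\right) \left(- \frac{1075}{38}\right) = \frac{5375}{38}$)
$- \frac{21054}{j{\left(21,276 \right)}} = - \frac{21054}{\frac{5375}{38}} = \left(-21054\right) \frac{38}{5375} = - \frac{800052}{5375}$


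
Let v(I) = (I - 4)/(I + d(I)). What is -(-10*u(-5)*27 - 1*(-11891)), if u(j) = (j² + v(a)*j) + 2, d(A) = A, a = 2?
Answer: -3926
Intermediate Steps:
v(I) = (-4 + I)/(2*I) (v(I) = (I - 4)/(I + I) = (-4 + I)/((2*I)) = (-4 + I)*(1/(2*I)) = (-4 + I)/(2*I))
u(j) = 2 + j² - j/2 (u(j) = (j² + ((½)*(-4 + 2)/2)*j) + 2 = (j² + ((½)*(½)*(-2))*j) + 2 = (j² - j/2) + 2 = 2 + j² - j/2)
-(-10*u(-5)*27 - 1*(-11891)) = -(-10*(2 + (-5)² - ½*(-5))*27 - 1*(-11891)) = -(-10*(2 + 25 + 5/2)*27 + 11891) = -(-10*59/2*27 + 11891) = -(-295*27 + 11891) = -(-7965 + 11891) = -1*3926 = -3926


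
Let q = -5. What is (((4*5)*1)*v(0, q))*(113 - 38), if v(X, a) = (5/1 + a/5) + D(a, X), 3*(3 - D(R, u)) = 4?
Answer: 8500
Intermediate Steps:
D(R, u) = 5/3 (D(R, u) = 3 - ⅓*4 = 3 - 4/3 = 5/3)
v(X, a) = 20/3 + a/5 (v(X, a) = (5/1 + a/5) + 5/3 = (5*1 + a*(⅕)) + 5/3 = (5 + a/5) + 5/3 = 20/3 + a/5)
(((4*5)*1)*v(0, q))*(113 - 38) = (((4*5)*1)*(20/3 + (⅕)*(-5)))*(113 - 38) = ((20*1)*(20/3 - 1))*75 = (20*(17/3))*75 = (340/3)*75 = 8500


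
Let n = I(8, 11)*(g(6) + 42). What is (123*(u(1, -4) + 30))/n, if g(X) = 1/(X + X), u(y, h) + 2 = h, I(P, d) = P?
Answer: 4428/505 ≈ 8.7683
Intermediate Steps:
u(y, h) = -2 + h
g(X) = 1/(2*X)
n = 1010/3 (n = 8*((½)/6 + 42) = 8*((½)*(⅙) + 42) = 8*(1/12 + 42) = 8*(505/12) = 1010/3 ≈ 336.67)
(123*(u(1, -4) + 30))/n = (123*((-2 - 4) + 30))/(1010/3) = (123*(-6 + 30))*(3/1010) = (123*24)*(3/1010) = 2952*(3/1010) = 4428/505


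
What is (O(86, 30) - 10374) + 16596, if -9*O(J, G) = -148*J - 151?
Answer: 7653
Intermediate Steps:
O(J, G) = 151/9 + 148*J/9 (O(J, G) = -(-148*J - 151)/9 = -(-151 - 148*J)/9 = 151/9 + 148*J/9)
(O(86, 30) - 10374) + 16596 = ((151/9 + (148/9)*86) - 10374) + 16596 = ((151/9 + 12728/9) - 10374) + 16596 = (1431 - 10374) + 16596 = -8943 + 16596 = 7653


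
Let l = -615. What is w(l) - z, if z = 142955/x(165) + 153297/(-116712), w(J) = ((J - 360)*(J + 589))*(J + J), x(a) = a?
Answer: -13343878097999/427944 ≈ -3.1181e+7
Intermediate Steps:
w(J) = 2*J*(-360 + J)*(589 + J) (w(J) = ((-360 + J)*(589 + J))*(2*J) = 2*J*(-360 + J)*(589 + J))
z = 370205999/427944 (z = 142955/165 + 153297/(-116712) = 142955*(1/165) + 153297*(-1/116712) = 28591/33 - 17033/12968 = 370205999/427944 ≈ 865.08)
w(l) - z = 2*(-615)*(-212040 + (-615)² + 229*(-615)) - 1*370205999/427944 = 2*(-615)*(-212040 + 378225 - 140835) - 370205999/427944 = 2*(-615)*25350 - 370205999/427944 = -31180500 - 370205999/427944 = -13343878097999/427944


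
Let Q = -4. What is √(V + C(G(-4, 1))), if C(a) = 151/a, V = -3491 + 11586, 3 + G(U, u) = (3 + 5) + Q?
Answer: √8246 ≈ 90.807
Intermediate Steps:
G(U, u) = 1 (G(U, u) = -3 + ((3 + 5) - 4) = -3 + (8 - 4) = -3 + 4 = 1)
V = 8095
√(V + C(G(-4, 1))) = √(8095 + 151/1) = √(8095 + 151*1) = √(8095 + 151) = √8246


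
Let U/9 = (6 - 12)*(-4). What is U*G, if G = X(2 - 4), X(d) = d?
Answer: -432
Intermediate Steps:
G = -2 (G = 2 - 4 = -2)
U = 216 (U = 9*((6 - 12)*(-4)) = 9*(-6*(-4)) = 9*24 = 216)
U*G = 216*(-2) = -432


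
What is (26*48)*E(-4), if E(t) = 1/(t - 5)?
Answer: -416/3 ≈ -138.67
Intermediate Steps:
E(t) = 1/(-5 + t)
(26*48)*E(-4) = (26*48)/(-5 - 4) = 1248/(-9) = 1248*(-1/9) = -416/3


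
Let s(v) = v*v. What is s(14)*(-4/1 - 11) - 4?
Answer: -2944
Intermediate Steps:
s(v) = v²
s(14)*(-4/1 - 11) - 4 = 14²*(-4/1 - 11) - 4 = 196*(-4*1 - 11) - 4 = 196*(-4 - 11) - 4 = 196*(-15) - 4 = -2940 - 4 = -2944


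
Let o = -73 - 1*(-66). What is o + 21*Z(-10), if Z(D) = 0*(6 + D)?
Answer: -7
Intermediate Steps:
o = -7 (o = -73 + 66 = -7)
Z(D) = 0
o + 21*Z(-10) = -7 + 21*0 = -7 + 0 = -7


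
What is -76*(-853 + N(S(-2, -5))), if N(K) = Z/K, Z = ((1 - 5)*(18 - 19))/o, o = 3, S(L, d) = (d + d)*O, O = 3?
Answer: 2917412/45 ≈ 64831.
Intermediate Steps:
S(L, d) = 6*d (S(L, d) = (d + d)*3 = (2*d)*3 = 6*d)
Z = 4/3 (Z = ((1 - 5)*(18 - 19))/3 = -4*(-1)*(⅓) = 4*(⅓) = 4/3 ≈ 1.3333)
N(K) = 4/(3*K)
-76*(-853 + N(S(-2, -5))) = -76*(-853 + 4/(3*((6*(-5))))) = -76*(-853 + (4/3)/(-30)) = -76*(-853 + (4/3)*(-1/30)) = -76*(-853 - 2/45) = -76*(-38387/45) = 2917412/45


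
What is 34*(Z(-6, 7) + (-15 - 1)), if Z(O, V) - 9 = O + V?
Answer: -204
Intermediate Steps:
Z(O, V) = 9 + O + V (Z(O, V) = 9 + (O + V) = 9 + O + V)
34*(Z(-6, 7) + (-15 - 1)) = 34*((9 - 6 + 7) + (-15 - 1)) = 34*(10 - 16) = 34*(-6) = -204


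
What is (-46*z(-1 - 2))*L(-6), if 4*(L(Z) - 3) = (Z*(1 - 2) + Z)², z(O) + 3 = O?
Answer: 828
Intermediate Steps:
z(O) = -3 + O
L(Z) = 3 (L(Z) = 3 + (Z*(1 - 2) + Z)²/4 = 3 + (Z*(-1) + Z)²/4 = 3 + (-Z + Z)²/4 = 3 + (¼)*0² = 3 + (¼)*0 = 3 + 0 = 3)
(-46*z(-1 - 2))*L(-6) = -46*(-3 + (-1 - 2))*3 = -46*(-3 - 3)*3 = -46*(-6)*3 = 276*3 = 828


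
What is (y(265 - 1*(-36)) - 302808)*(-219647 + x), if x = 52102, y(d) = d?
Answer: 50683535315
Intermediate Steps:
(y(265 - 1*(-36)) - 302808)*(-219647 + x) = ((265 - 1*(-36)) - 302808)*(-219647 + 52102) = ((265 + 36) - 302808)*(-167545) = (301 - 302808)*(-167545) = -302507*(-167545) = 50683535315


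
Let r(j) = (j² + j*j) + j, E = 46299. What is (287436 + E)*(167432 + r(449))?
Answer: 190590385005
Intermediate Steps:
r(j) = j + 2*j² (r(j) = (j² + j²) + j = 2*j² + j = j + 2*j²)
(287436 + E)*(167432 + r(449)) = (287436 + 46299)*(167432 + 449*(1 + 2*449)) = 333735*(167432 + 449*(1 + 898)) = 333735*(167432 + 449*899) = 333735*(167432 + 403651) = 333735*571083 = 190590385005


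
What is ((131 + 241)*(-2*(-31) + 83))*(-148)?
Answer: -7983120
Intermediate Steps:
((131 + 241)*(-2*(-31) + 83))*(-148) = (372*(62 + 83))*(-148) = (372*145)*(-148) = 53940*(-148) = -7983120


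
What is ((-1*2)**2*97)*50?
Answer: 19400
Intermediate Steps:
((-1*2)**2*97)*50 = ((-2)**2*97)*50 = (4*97)*50 = 388*50 = 19400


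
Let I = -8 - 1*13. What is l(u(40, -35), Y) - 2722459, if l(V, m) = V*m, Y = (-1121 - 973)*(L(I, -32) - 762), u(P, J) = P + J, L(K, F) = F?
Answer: 5590721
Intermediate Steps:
I = -21 (I = -8 - 13 = -21)
u(P, J) = J + P
Y = 1662636 (Y = (-1121 - 973)*(-32 - 762) = -2094*(-794) = 1662636)
l(u(40, -35), Y) - 2722459 = (-35 + 40)*1662636 - 2722459 = 5*1662636 - 2722459 = 8313180 - 2722459 = 5590721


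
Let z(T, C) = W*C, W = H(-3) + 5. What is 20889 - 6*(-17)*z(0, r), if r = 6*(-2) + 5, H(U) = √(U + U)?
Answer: 17319 - 714*I*√6 ≈ 17319.0 - 1748.9*I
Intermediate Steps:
H(U) = √2*√U (H(U) = √(2*U) = √2*√U)
W = 5 + I*√6 (W = √2*√(-3) + 5 = √2*(I*√3) + 5 = I*√6 + 5 = 5 + I*√6 ≈ 5.0 + 2.4495*I)
r = -7 (r = -12 + 5 = -7)
z(T, C) = C*(5 + I*√6) (z(T, C) = (5 + I*√6)*C = C*(5 + I*√6))
20889 - 6*(-17)*z(0, r) = 20889 - 6*(-17)*(-7*(5 + I*√6)) = 20889 - (-102)*(-35 - 7*I*√6) = 20889 - (3570 + 714*I*√6) = 20889 + (-3570 - 714*I*√6) = 17319 - 714*I*√6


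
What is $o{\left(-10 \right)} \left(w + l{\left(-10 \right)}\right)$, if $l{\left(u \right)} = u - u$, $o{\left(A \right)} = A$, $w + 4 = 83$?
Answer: $-790$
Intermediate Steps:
$w = 79$ ($w = -4 + 83 = 79$)
$l{\left(u \right)} = 0$
$o{\left(-10 \right)} \left(w + l{\left(-10 \right)}\right) = - 10 \left(79 + 0\right) = \left(-10\right) 79 = -790$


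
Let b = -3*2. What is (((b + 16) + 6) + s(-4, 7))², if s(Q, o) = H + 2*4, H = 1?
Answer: 625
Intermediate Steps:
s(Q, o) = 9 (s(Q, o) = 1 + 2*4 = 1 + 8 = 9)
b = -6
(((b + 16) + 6) + s(-4, 7))² = (((-6 + 16) + 6) + 9)² = ((10 + 6) + 9)² = (16 + 9)² = 25² = 625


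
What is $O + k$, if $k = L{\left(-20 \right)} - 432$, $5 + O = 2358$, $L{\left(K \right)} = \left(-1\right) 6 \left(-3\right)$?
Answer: $1939$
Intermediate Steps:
$L{\left(K \right)} = 18$ ($L{\left(K \right)} = \left(-6\right) \left(-3\right) = 18$)
$O = 2353$ ($O = -5 + 2358 = 2353$)
$k = -414$ ($k = 18 - 432 = -414$)
$O + k = 2353 - 414 = 1939$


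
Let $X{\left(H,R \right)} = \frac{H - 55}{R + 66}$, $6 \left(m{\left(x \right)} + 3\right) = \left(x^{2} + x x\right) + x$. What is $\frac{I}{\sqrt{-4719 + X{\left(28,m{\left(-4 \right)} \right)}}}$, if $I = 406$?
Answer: $- \frac{203 i \sqrt{194481714}}{479019} \approx - 5.9099 i$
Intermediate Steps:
$m{\left(x \right)} = -3 + \frac{x^{2}}{3} + \frac{x}{6}$ ($m{\left(x \right)} = -3 + \frac{\left(x^{2} + x x\right) + x}{6} = -3 + \frac{\left(x^{2} + x^{2}\right) + x}{6} = -3 + \frac{2 x^{2} + x}{6} = -3 + \frac{x + 2 x^{2}}{6} = -3 + \left(\frac{x^{2}}{3} + \frac{x}{6}\right) = -3 + \frac{x^{2}}{3} + \frac{x}{6}$)
$X{\left(H,R \right)} = \frac{-55 + H}{66 + R}$
$\frac{I}{\sqrt{-4719 + X{\left(28,m{\left(-4 \right)} \right)}}} = \frac{406}{\sqrt{-4719 + \frac{-55 + 28}{66 + \left(-3 + \frac{\left(-4\right)^{2}}{3} + \frac{1}{6} \left(-4\right)\right)}}} = \frac{406}{\sqrt{-4719 + \frac{1}{66 - - \frac{5}{3}} \left(-27\right)}} = \frac{406}{\sqrt{-4719 + \frac{1}{66 + \frac{5}{3}} \left(-27\right)}} = \frac{406}{\sqrt{-4719 + \frac{1}{\frac{203}{3}} \left(-27\right)}} = \frac{406}{\sqrt{-4719 + \frac{3}{203} \left(-27\right)}} = \frac{406}{\sqrt{-4719 - \frac{81}{203}}} = \frac{406}{\sqrt{- \frac{958038}{203}}} = \frac{406}{\frac{1}{203} i \sqrt{194481714}} = 406 \left(- \frac{i \sqrt{194481714}}{958038}\right) = - \frac{203 i \sqrt{194481714}}{479019}$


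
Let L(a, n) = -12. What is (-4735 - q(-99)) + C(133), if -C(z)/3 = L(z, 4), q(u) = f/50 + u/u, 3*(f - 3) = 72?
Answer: -235027/50 ≈ -4700.5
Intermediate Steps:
f = 27 (f = 3 + (⅓)*72 = 3 + 24 = 27)
q(u) = 77/50 (q(u) = 27/50 + u/u = 27*(1/50) + 1 = 27/50 + 1 = 77/50)
C(z) = 36 (C(z) = -3*(-12) = 36)
(-4735 - q(-99)) + C(133) = (-4735 - 1*77/50) + 36 = (-4735 - 77/50) + 36 = -236827/50 + 36 = -235027/50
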